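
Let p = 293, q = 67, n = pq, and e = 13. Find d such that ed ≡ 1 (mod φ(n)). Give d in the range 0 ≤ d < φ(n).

φ(n) = (p−1)(q−1) = 292·66 = 19272.
Need d with 13·d ≡ 1 (mod 19272). Apply the extended Euclidean algorithm:
19272 = 1482×13 + 6
13 = 2×6 + 1
6 = 6×1 + 0
Back-substitute:
1 = 13 − 2·6
1 = −2·19272 + 2965·13
So 13·2965 ≡ 1 (mod 19272), hence d = 2965.

2965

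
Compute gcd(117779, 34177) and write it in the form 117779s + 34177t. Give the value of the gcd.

1

Euclidean algorithm:
117779 = 3×34177 + 15248
34177 = 2×15248 + 3681
15248 = 4×3681 + 524
3681 = 7×524 + 13
524 = 40×13 + 4
13 = 3×4 + 1
4 = 4×1 + 0
gcd(117779, 34177) = 1.
Express as a combination:
1 = 13 − 3·4
1 = −3·524 + 121·13
1 = 121·3681 − 850·524
1 = −850·15248 + 3521·3681
1 = 3521·34177 − 7892·15248
1 = −7892·117779 + 27197·34177
So 1 = (-7892)·117779 + (27197)·34177.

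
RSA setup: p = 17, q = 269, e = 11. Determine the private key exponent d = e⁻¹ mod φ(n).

φ(n) = (p−1)(q−1) = 16·268 = 4288.
Need d with 11·d ≡ 1 (mod 4288). Apply the extended Euclidean algorithm:
4288 = 389×11 + 9
11 = 1×9 + 2
9 = 4×2 + 1
2 = 2×1 + 0
Back-substitute:
1 = 9 − 4·2
1 = −4·11 + 5·9
1 = 5·4288 − 1949·11
So 11·(-1949) ≡ 1 (mod 4288), hence d ≡ -1949 ≡ 2339 (mod 4288).

2339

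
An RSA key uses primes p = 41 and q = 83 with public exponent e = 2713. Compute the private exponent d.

φ(n) = (p−1)(q−1) = 40·82 = 3280.
Need d with 2713·d ≡ 1 (mod 3280). Apply the extended Euclidean algorithm:
3280 = 1*2713 + 567
2713 = 4*567 + 445
567 = 1*445 + 122
445 = 3*122 + 79
122 = 1*79 + 43
79 = 1*43 + 36
43 = 1*36 + 7
36 = 5*7 + 1
7 = 7*1 + 0
Back-substitute:
1 = 36 − 5·7
1 = −5·43 + 6·36
1 = 6·79 − 11·43
1 = −11·122 + 17·79
1 = 17·445 − 62·122
1 = −62·567 + 79·445
1 = 79·2713 − 378·567
1 = −378·3280 + 457·2713
So 2713·457 ≡ 1 (mod 3280), hence d = 457.

457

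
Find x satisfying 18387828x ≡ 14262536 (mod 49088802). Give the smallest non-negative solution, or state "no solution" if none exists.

no solution

gcd(18387828, 49088802):
49088802 = 2×18387828 + 12313146
18387828 = 1×12313146 + 6074682
12313146 = 2×6074682 + 163782
6074682 = 37×163782 + 14748
163782 = 11×14748 + 1554
14748 = 9×1554 + 762
1554 = 2×762 + 30
762 = 25×30 + 12
30 = 2×12 + 6
12 = 2×6 + 0
gcd = 6, but 6 ∤ 14262536, so the congruence has no solution.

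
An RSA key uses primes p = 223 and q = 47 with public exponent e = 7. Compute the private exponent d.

1459

φ(n) = (p−1)(q−1) = 222·46 = 10212.
Need d with 7·d ≡ 1 (mod 10212). Apply the extended Euclidean algorithm:
10212 = 1458×7 + 6
7 = 1×6 + 1
6 = 6×1 + 0
Back-substitute:
1 = 7 − 6
1 = −10212 + 1459·7
So 7·1459 ≡ 1 (mod 10212), hence d = 1459.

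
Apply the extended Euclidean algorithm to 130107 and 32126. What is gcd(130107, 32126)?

1

Euclidean algorithm:
130107 = 4*32126 + 1603
32126 = 20*1603 + 66
1603 = 24*66 + 19
66 = 3*19 + 9
19 = 2*9 + 1
9 = 9*1 + 0
gcd(130107, 32126) = 1.
Express as a combination:
1 = 19 − 2·9
1 = −2·66 + 7·19
1 = 7·1603 − 170·66
1 = −170·32126 + 3407·1603
1 = 3407·130107 − 13798·32126
So 1 = (3407)·130107 + (-13798)·32126.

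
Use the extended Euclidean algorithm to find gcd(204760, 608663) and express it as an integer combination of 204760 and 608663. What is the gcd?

Repeated division:
608663 = 2·204760 + 199143
204760 = 1·199143 + 5617
199143 = 35·5617 + 2548
5617 = 2·2548 + 521
2548 = 4·521 + 464
521 = 1·464 + 57
464 = 8·57 + 8
57 = 7·8 + 1
8 = 8·1 + 0
gcd(204760, 608663) = 1.
Working backward:
1 = 57 − 7·8
1 = −7·464 + 57·57
1 = 57·521 − 64·464
1 = −64·2548 + 313·521
1 = 313·5617 − 690·2548
1 = −690·199143 + 24463·5617
1 = 24463·204760 − 25153·199143
1 = −25153·608663 + 74769·204760
So 1 = (-25153)·608663 + (74769)·204760.

1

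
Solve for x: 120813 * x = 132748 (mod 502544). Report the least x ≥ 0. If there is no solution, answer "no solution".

First find gcd(120813, 502544):
502544 = 4·120813 + 19292
120813 = 6·19292 + 5061
19292 = 3·5061 + 4109
5061 = 1·4109 + 952
4109 = 4·952 + 301
952 = 3·301 + 49
301 = 6·49 + 7
49 = 7·7 + 0
gcd = 7 and 7 | 132748, so solutions exist. Divide through by 7: 17259x ≡ 18964 (mod 71792).
Now find 17259⁻¹ mod 71792:
71792 = 4·17259 + 2756
17259 = 6·2756 + 723
2756 = 3·723 + 587
723 = 1·587 + 136
587 = 4·136 + 43
136 = 3·43 + 7
43 = 6·7 + 1
7 = 7·1 + 0
Back-substitute:
1 = 43 − 6·7
1 = −6·136 + 19·43
1 = 19·587 − 82·136
1 = −82·723 + 101·587
1 = 101·2756 − 385·723
1 = −385·17259 + 2411·2756
1 = 2411·71792 − 10029·17259
So 17259·(-10029) ≡ 1 (mod 71792), i.e. 17259⁻¹ ≡ 61763.
Then x ≡ 61763·18964 ≡ 58844 (mod 71792); the smallest non-negative solution is x = 58844.

58844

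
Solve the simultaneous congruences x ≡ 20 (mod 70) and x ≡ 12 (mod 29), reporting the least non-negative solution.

650

Write x = 20 + 70·k. Then 70·k ≡ 12 − 20 ≡ 21 (mod 29).
Need 70⁻¹ mod 29. Extended Euclid on (29, 12):
29 = 2×12 + 5
12 = 2×5 + 2
5 = 2×2 + 1
2 = 2×1 + 0
Back-substitute:
1 = 5 − 2·2
1 = −2·12 + 5·5
1 = 5·29 − 12·12
70⁻¹ ≡ 17 (mod 29), so k ≡ 17·21 ≡ 9 (mod 29).
x = 20 + 70·9 = 650.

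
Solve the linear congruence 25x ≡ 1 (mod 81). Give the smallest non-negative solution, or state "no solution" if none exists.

First find gcd(25, 81):
81 = 3*25 + 6
25 = 4*6 + 1
6 = 6*1 + 0
gcd = 1, so a unique solution mod 81 exists.
Back-substitute for the Bézout coefficients:
1 = 25 − 4·6
1 = −4·81 + 13·25
So 25·(13) ≡ 1 (mod 81), giving 25⁻¹ ≡ 13.
x ≡ 25⁻¹·1 ≡ 13·1 ≡ 13 (mod 81).

13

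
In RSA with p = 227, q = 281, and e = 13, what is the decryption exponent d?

48677

φ(n) = (p−1)(q−1) = 226·280 = 63280.
Need d with 13·d ≡ 1 (mod 63280). Apply the extended Euclidean algorithm:
63280 = 4867×13 + 9
13 = 1×9 + 4
9 = 2×4 + 1
4 = 4×1 + 0
Back-substitute:
1 = 9 − 2·4
1 = −2·13 + 3·9
1 = 3·63280 − 14603·13
So 13·(-14603) ≡ 1 (mod 63280), hence d ≡ -14603 ≡ 48677 (mod 63280).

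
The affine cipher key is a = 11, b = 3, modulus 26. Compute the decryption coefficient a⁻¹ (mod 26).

19

Run Euclid on (26, 11):
26 = 2·11 + 4
11 = 2·4 + 3
4 = 1·3 + 1
3 = 3·1 + 0
The gcd is 1. Working backward:
1 = 4 − 3
1 = −11 + 3·4
1 = 3·26 − 7·11
Hence 11⁻¹ ≡ -7 ≡ 19 (mod 26).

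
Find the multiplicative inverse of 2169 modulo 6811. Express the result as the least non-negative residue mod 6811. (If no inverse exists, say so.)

Apply the Euclidean algorithm to 6811 and 2169:
6811 = 3×2169 + 304
2169 = 7×304 + 41
304 = 7×41 + 17
41 = 2×17 + 7
17 = 2×7 + 3
7 = 2×3 + 1
3 = 3×1 + 0
gcd = 1, so the inverse exists. Back-substitute:
1 = 7 − 2·3
1 = −2·17 + 5·7
1 = 5·41 − 12·17
1 = −12·304 + 89·41
1 = 89·2169 − 635·304
1 = −635·6811 + 1994·2169
So 2169·1994 ≡ 1 (mod 6811).

1994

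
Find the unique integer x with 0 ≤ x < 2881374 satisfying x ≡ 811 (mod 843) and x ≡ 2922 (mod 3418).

Write x = 811 + 843·k. Then 843·k ≡ 2922 − 811 ≡ 2111 (mod 3418).
Need 843⁻¹ mod 3418. Extended Euclid on (3418, 843):
3418 = 4*843 + 46
843 = 18*46 + 15
46 = 3*15 + 1
15 = 15*1 + 0
Back-substitute:
1 = 46 − 3·15
1 = −3·843 + 55·46
1 = 55·3418 − 223·843
843⁻¹ ≡ 3195 (mod 3418), so k ≡ 3195·2111 ≡ 931 (mod 3418).
x = 811 + 843·931 = 785644.

785644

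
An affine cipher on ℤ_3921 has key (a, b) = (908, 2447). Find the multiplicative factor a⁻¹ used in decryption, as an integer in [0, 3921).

Run Euclid on (3921, 908):
3921 = 4*908 + 289
908 = 3*289 + 41
289 = 7*41 + 2
41 = 20*2 + 1
2 = 2*1 + 0
The gcd is 1. Working backward:
1 = 41 − 20·2
1 = −20·289 + 141·41
1 = 141·908 − 443·289
1 = −443·3921 + 1913·908
So 908·1913 ≡ 1 (mod 3921).

1913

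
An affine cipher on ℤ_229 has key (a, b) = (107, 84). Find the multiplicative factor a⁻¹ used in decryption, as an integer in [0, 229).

gcd(229, 107) by repeated division:
229 = 2·107 + 15
107 = 7·15 + 2
15 = 7·2 + 1
2 = 2·1 + 0
gcd = 1, so the inverse exists. Back-substitute:
1 = 15 − 7·2
1 = −7·107 + 50·15
1 = 50·229 − 107·107
So 107·(-107) ≡ 1 (mod 229), and -107 ≡ 122 (mod 229).

122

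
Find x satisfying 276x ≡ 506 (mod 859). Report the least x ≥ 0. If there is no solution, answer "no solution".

First find gcd(276, 859):
859 = 3×276 + 31
276 = 8×31 + 28
31 = 1×28 + 3
28 = 9×3 + 1
3 = 3×1 + 0
gcd = 1, so a unique solution mod 859 exists.
Back-substitute for the Bézout coefficients:
1 = 28 − 9·3
1 = −9·31 + 10·28
1 = 10·276 − 89·31
1 = −89·859 + 277·276
So 276·(277) ≡ 1 (mod 859), giving 276⁻¹ ≡ 277.
x ≡ 276⁻¹·506 ≡ 277·506 ≡ 145 (mod 859).

145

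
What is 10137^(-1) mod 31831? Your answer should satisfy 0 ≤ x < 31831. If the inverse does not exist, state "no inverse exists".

gcd(31831, 10137) by repeated division:
31831 = 3·10137 + 1420
10137 = 7·1420 + 197
1420 = 7·197 + 41
197 = 4·41 + 33
41 = 1·33 + 8
33 = 4·8 + 1
8 = 8·1 + 0
The gcd is 1. Working backward:
1 = 33 − 4·8
1 = −4·41 + 5·33
1 = 5·197 − 24·41
1 = −24·1420 + 173·197
1 = 173·10137 − 1235·1420
1 = −1235·31831 + 3878·10137
So 10137·3878 ≡ 1 (mod 31831).

3878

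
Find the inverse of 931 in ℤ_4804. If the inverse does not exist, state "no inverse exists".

4675

Extended Euclidean algorithm:
4804 = 5·931 + 149
931 = 6·149 + 37
149 = 4·37 + 1
37 = 37·1 + 0
The gcd is 1. Working backward:
1 = 149 − 4·37
1 = −4·931 + 25·149
1 = 25·4804 − 129·931
So 931·(-129) ≡ 1 (mod 4804), and -129 ≡ 4675 (mod 4804).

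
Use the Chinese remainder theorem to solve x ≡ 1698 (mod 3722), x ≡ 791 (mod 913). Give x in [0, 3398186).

3303112

Write x = 1698 + 3722·k. Then 3722·k ≡ 791 − 1698 ≡ 6 (mod 913).
Need 3722⁻¹ mod 913. Extended Euclid on (913, 70):
913 = 13*70 + 3
70 = 23*3 + 1
3 = 3*1 + 0
Back-substitute:
1 = 70 − 23·3
1 = −23·913 + 300·70
3722⁻¹ ≡ 300 (mod 913), so k ≡ 300·6 ≡ 887 (mod 913).
x = 1698 + 3722·887 = 3303112.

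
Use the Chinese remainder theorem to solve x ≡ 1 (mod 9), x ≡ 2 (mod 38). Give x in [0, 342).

154

Write x = 1 + 9·k. Then 9·k ≡ 2 − 1 ≡ 1 (mod 38).
Need 9⁻¹ mod 38. Extended Euclid on (38, 9):
38 = 4*9 + 2
9 = 4*2 + 1
2 = 2*1 + 0
Back-substitute:
1 = 9 − 4·2
1 = −4·38 + 17·9
9⁻¹ ≡ 17 (mod 38), so k ≡ 17·1 ≡ 17 (mod 38).
x = 1 + 9·17 = 154.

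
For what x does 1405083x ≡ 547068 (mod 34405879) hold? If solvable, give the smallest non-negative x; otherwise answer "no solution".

First find gcd(1405083, 34405879):
34405879 = 24×1405083 + 683887
1405083 = 2×683887 + 37309
683887 = 18×37309 + 12325
37309 = 3×12325 + 334
12325 = 36×334 + 301
334 = 1×301 + 33
301 = 9×33 + 4
33 = 8×4 + 1
4 = 4×1 + 0
gcd = 1, so a unique solution mod 34405879 exists.
Back-substitute for the Bézout coefficients:
1 = 33 − 8·4
1 = −8·301 + 73·33
1 = 73·334 − 81·301
1 = −81·12325 + 2989·334
1 = 2989·37309 − 9048·12325
1 = −9048·683887 + 165853·37309
1 = 165853·1405083 − 340754·683887
1 = −340754·34405879 + 8343949·1405083
So 1405083·(8343949) ≡ 1 (mod 34405879), giving 1405083⁻¹ ≡ 8343949.
x ≡ 1405083⁻¹·547068 ≡ 8343949·547068 ≡ 10712844 (mod 34405879).

10712844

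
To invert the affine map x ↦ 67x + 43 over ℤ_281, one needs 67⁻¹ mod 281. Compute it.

gcd(281, 67) by repeated division:
281 = 4×67 + 13
67 = 5×13 + 2
13 = 6×2 + 1
2 = 2×1 + 0
gcd = 1, so the inverse exists. Back-substitute:
1 = 13 − 6·2
1 = −6·67 + 31·13
1 = 31·281 − 130·67
Hence 67⁻¹ ≡ -130 ≡ 151 (mod 281).

151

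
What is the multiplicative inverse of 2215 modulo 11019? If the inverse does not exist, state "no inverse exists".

1771

gcd(11019, 2215) by repeated division:
11019 = 4*2215 + 2159
2215 = 1*2159 + 56
2159 = 38*56 + 31
56 = 1*31 + 25
31 = 1*25 + 6
25 = 4*6 + 1
6 = 6*1 + 0
gcd = 1, so the inverse exists. Back-substitute:
1 = 25 − 4·6
1 = −4·31 + 5·25
1 = 5·56 − 9·31
1 = −9·2159 + 347·56
1 = 347·2215 − 356·2159
1 = −356·11019 + 1771·2215
So 2215·1771 ≡ 1 (mod 11019).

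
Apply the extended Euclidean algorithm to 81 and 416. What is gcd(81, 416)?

Apply Euclid's algorithm to 416 and 81:
416 = 5*81 + 11
81 = 7*11 + 4
11 = 2*4 + 3
4 = 1*3 + 1
3 = 3*1 + 0
gcd(81, 416) = 1.
Express as a combination:
1 = 4 − 3
1 = −11 + 3·4
1 = 3·81 − 22·11
1 = −22·416 + 113·81
So 1 = (-22)·416 + (113)·81.

1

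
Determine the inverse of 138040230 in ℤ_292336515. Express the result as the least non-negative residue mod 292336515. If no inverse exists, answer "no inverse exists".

no inverse exists

Compute gcd(138040230, 292336515):
292336515 = 2×138040230 + 16256055
138040230 = 8×16256055 + 7991790
16256055 = 2×7991790 + 272475
7991790 = 29×272475 + 90015
272475 = 3×90015 + 2430
90015 = 37×2430 + 105
2430 = 23×105 + 15
105 = 7×15 + 0
The gcd is 15, not 1, hence no inverse exists.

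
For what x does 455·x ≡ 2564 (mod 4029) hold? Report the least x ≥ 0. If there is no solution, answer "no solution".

First find gcd(455, 4029):
4029 = 8*455 + 389
455 = 1*389 + 66
389 = 5*66 + 59
66 = 1*59 + 7
59 = 8*7 + 3
7 = 2*3 + 1
3 = 3*1 + 0
gcd = 1, so a unique solution mod 4029 exists.
Back-substitute for the Bézout coefficients:
1 = 7 − 2·3
1 = −2·59 + 17·7
1 = 17·66 − 19·59
1 = −19·389 + 112·66
1 = 112·455 − 131·389
1 = −131·4029 + 1160·455
So 455·(1160) ≡ 1 (mod 4029), giving 455⁻¹ ≡ 1160.
x ≡ 455⁻¹·2564 ≡ 1160·2564 ≡ 838 (mod 4029).

838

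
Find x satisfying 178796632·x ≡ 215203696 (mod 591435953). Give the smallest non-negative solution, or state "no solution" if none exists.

First find gcd(178796632, 591435953):
591435953 = 3×178796632 + 55046057
178796632 = 3×55046057 + 13658461
55046057 = 4×13658461 + 412213
13658461 = 33×412213 + 55432
412213 = 7×55432 + 24189
55432 = 2×24189 + 7054
24189 = 3×7054 + 3027
7054 = 2×3027 + 1000
3027 = 3×1000 + 27
1000 = 37×27 + 1
27 = 27×1 + 0
gcd = 1, so a unique solution mod 591435953 exists.
Back-substitute for the Bézout coefficients:
1 = 1000 − 37·27
1 = −37·3027 + 112·1000
1 = 112·7054 − 261·3027
1 = −261·24189 + 895·7054
1 = 895·55432 − 2051·24189
1 = −2051·412213 + 15252·55432
1 = 15252·13658461 − 505367·412213
1 = −505367·55046057 + 2036720·13658461
1 = 2036720·178796632 − 6615527·55046057
1 = −6615527·591435953 + 21883301·178796632
So 178796632·(21883301) ≡ 1 (mod 591435953), giving 178796632⁻¹ ≡ 21883301.
x ≡ 178796632⁻¹·215203696 ≡ 21883301·215203696 ≡ 519394602 (mod 591435953).

519394602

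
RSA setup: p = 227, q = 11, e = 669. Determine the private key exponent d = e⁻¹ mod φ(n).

929

φ(n) = (p−1)(q−1) = 226·10 = 2260.
Need d with 669·d ≡ 1 (mod 2260). Apply the extended Euclidean algorithm:
2260 = 3·669 + 253
669 = 2·253 + 163
253 = 1·163 + 90
163 = 1·90 + 73
90 = 1·73 + 17
73 = 4·17 + 5
17 = 3·5 + 2
5 = 2·2 + 1
2 = 2·1 + 0
Back-substitute:
1 = 5 − 2·2
1 = −2·17 + 7·5
1 = 7·73 − 30·17
1 = −30·90 + 37·73
1 = 37·163 − 67·90
1 = −67·253 + 104·163
1 = 104·669 − 275·253
1 = −275·2260 + 929·669
So 669·929 ≡ 1 (mod 2260), hence d = 929.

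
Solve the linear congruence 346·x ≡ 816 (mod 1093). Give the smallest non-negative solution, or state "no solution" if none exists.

First find gcd(346, 1093):
1093 = 3×346 + 55
346 = 6×55 + 16
55 = 3×16 + 7
16 = 2×7 + 2
7 = 3×2 + 1
2 = 2×1 + 0
gcd = 1, so a unique solution mod 1093 exists.
Back-substitute for the Bézout coefficients:
1 = 7 − 3·2
1 = −3·16 + 7·7
1 = 7·55 − 24·16
1 = −24·346 + 151·55
1 = 151·1093 − 477·346
So 346·(-477) ≡ 1 (mod 1093), giving 346⁻¹ ≡ 616.
x ≡ 346⁻¹·816 ≡ 616·816 ≡ 969 (mod 1093).

969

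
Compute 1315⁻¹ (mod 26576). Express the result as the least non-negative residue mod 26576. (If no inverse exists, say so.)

24939

Extended Euclidean algorithm:
26576 = 20×1315 + 276
1315 = 4×276 + 211
276 = 1×211 + 65
211 = 3×65 + 16
65 = 4×16 + 1
16 = 16×1 + 0
gcd = 1, so the inverse exists. Back-substitute:
1 = 65 − 4·16
1 = −4·211 + 13·65
1 = 13·276 − 17·211
1 = −17·1315 + 81·276
1 = 81·26576 − 1637·1315
So 1315·(-1637) ≡ 1 (mod 26576), and -1637 ≡ 24939 (mod 26576).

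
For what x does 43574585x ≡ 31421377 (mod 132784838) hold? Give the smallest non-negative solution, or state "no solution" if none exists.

First find gcd(43574585, 132784838):
132784838 = 3·43574585 + 2061083
43574585 = 21·2061083 + 291842
2061083 = 7·291842 + 18189
291842 = 16·18189 + 818
18189 = 22·818 + 193
818 = 4·193 + 46
193 = 4·46 + 9
46 = 5·9 + 1
9 = 9·1 + 0
gcd = 1, so a unique solution mod 132784838 exists.
Back-substitute for the Bézout coefficients:
1 = 46 − 5·9
1 = −5·193 + 21·46
1 = 21·818 − 89·193
1 = −89·18189 + 1979·818
1 = 1979·291842 − 31753·18189
1 = −31753·2061083 + 224250·291842
1 = 224250·43574585 − 4741003·2061083
1 = −4741003·132784838 + 14447259·43574585
So 43574585·(14447259) ≡ 1 (mod 132784838), giving 43574585⁻¹ ≡ 14447259.
x ≡ 43574585⁻¹·31421377 ≡ 14447259·31421377 ≡ 50921501 (mod 132784838).

50921501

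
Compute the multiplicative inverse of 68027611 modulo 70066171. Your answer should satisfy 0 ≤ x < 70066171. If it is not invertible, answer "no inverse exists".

Extended Euclidean algorithm:
70066171 = 1×68027611 + 2038560
68027611 = 33×2038560 + 755131
2038560 = 2×755131 + 528298
755131 = 1×528298 + 226833
528298 = 2×226833 + 74632
226833 = 3×74632 + 2937
74632 = 25×2937 + 1207
2937 = 2×1207 + 523
1207 = 2×523 + 161
523 = 3×161 + 40
161 = 4×40 + 1
40 = 40×1 + 0
The gcd is 1. Working backward:
1 = 161 − 4·40
1 = −4·523 + 13·161
1 = 13·1207 − 30·523
1 = −30·2937 + 73·1207
1 = 73·74632 − 1855·2937
1 = −1855·226833 + 5638·74632
1 = 5638·528298 − 13131·226833
1 = −13131·755131 + 18769·528298
1 = 18769·2038560 − 50669·755131
1 = −50669·68027611 + 1690846·2038560
1 = 1690846·70066171 − 1741515·68027611
Thus 68027611·(-1741515) ≡ 1 (mod 70066171); reducing, -1741515 mod 70066171 = 68324656.

68324656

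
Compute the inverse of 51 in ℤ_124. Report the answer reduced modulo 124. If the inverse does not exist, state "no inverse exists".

107

gcd(124, 51) by repeated division:
124 = 2×51 + 22
51 = 2×22 + 7
22 = 3×7 + 1
7 = 7×1 + 0
The gcd is 1. Working backward:
1 = 22 − 3·7
1 = −3·51 + 7·22
1 = 7·124 − 17·51
Thus 51·(-17) ≡ 1 (mod 124); reducing, -17 mod 124 = 107.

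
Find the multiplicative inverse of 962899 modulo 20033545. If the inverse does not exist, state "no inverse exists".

no inverse exists

Euclidean algorithm on 20033545, 962899:
20033545 = 20*962899 + 775565
962899 = 1*775565 + 187334
775565 = 4*187334 + 26229
187334 = 7*26229 + 3731
26229 = 7*3731 + 112
3731 = 33*112 + 35
112 = 3*35 + 7
35 = 5*7 + 0
The gcd is 7, not 1, hence no inverse exists.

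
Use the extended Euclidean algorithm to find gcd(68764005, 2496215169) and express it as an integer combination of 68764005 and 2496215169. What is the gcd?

9

Euclidean algorithm:
2496215169 = 36·68764005 + 20710989
68764005 = 3·20710989 + 6631038
20710989 = 3·6631038 + 817875
6631038 = 8·817875 + 88038
817875 = 9·88038 + 25533
88038 = 3·25533 + 11439
25533 = 2·11439 + 2655
11439 = 4·2655 + 819
2655 = 3·819 + 198
819 = 4·198 + 27
198 = 7·27 + 9
27 = 3·9 + 0
gcd(68764005, 2496215169) = 9.
Back-substituting:
9 = 198 − 7·27
9 = −7·819 + 29·198
9 = 29·2655 − 94·819
9 = −94·11439 + 405·2655
9 = 405·25533 − 904·11439
9 = −904·88038 + 3117·25533
9 = 3117·817875 − 28957·88038
9 = −28957·6631038 + 234773·817875
9 = 234773·20710989 − 733276·6631038
9 = −733276·68764005 + 2434601·20710989
9 = 2434601·2496215169 − 88378912·68764005
So 9 = (2434601)·2496215169 + (-88378912)·68764005.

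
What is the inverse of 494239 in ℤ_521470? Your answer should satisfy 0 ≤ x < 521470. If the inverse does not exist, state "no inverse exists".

Apply the Euclidean algorithm to 521470 and 494239:
521470 = 1×494239 + 27231
494239 = 18×27231 + 4081
27231 = 6×4081 + 2745
4081 = 1×2745 + 1336
2745 = 2×1336 + 73
1336 = 18×73 + 22
73 = 3×22 + 7
22 = 3×7 + 1
7 = 7×1 + 0
The gcd is 1. Working backward:
1 = 22 − 3·7
1 = −3·73 + 10·22
1 = 10·1336 − 183·73
1 = −183·2745 + 376·1336
1 = 376·4081 − 559·2745
1 = −559·27231 + 3730·4081
1 = 3730·494239 − 67699·27231
1 = −67699·521470 + 71429·494239
So 494239·71429 ≡ 1 (mod 521470).

71429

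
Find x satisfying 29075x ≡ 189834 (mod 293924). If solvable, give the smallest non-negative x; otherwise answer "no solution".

First find gcd(29075, 293924):
293924 = 10×29075 + 3174
29075 = 9×3174 + 509
3174 = 6×509 + 120
509 = 4×120 + 29
120 = 4×29 + 4
29 = 7×4 + 1
4 = 4×1 + 0
gcd = 1, so a unique solution mod 293924 exists.
Back-substitute for the Bézout coefficients:
1 = 29 − 7·4
1 = −7·120 + 29·29
1 = 29·509 − 123·120
1 = −123·3174 + 767·509
1 = 767·29075 − 7026·3174
1 = −7026·293924 + 71027·29075
So 29075·(71027) ≡ 1 (mod 293924), giving 29075⁻¹ ≡ 71027.
x ≡ 29075⁻¹·189834 ≡ 71027·189834 ≡ 163866 (mod 293924).

163866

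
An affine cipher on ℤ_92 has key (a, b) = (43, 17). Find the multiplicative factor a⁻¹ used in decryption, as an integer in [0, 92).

Run Euclid on (92, 43):
92 = 2·43 + 6
43 = 7·6 + 1
6 = 6·1 + 0
Since gcd(43, 92) = 1, back-substitute to write 1 as a combination:
1 = 43 − 7·6
1 = −7·92 + 15·43
So 43·15 ≡ 1 (mod 92).

15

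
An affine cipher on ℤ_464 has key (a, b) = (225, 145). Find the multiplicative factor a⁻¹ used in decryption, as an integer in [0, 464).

Run Euclid on (464, 225):
464 = 2×225 + 14
225 = 16×14 + 1
14 = 14×1 + 0
gcd = 1, so the inverse exists. Back-substitute:
1 = 225 − 16·14
1 = −16·464 + 33·225
So 225·33 ≡ 1 (mod 464).

33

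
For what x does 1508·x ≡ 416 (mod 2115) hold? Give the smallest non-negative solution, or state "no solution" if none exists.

First find gcd(1508, 2115):
2115 = 1×1508 + 607
1508 = 2×607 + 294
607 = 2×294 + 19
294 = 15×19 + 9
19 = 2×9 + 1
9 = 9×1 + 0
gcd = 1, so a unique solution mod 2115 exists.
Back-substitute for the Bézout coefficients:
1 = 19 − 2·9
1 = −2·294 + 31·19
1 = 31·607 − 64·294
1 = −64·1508 + 159·607
1 = 159·2115 − 223·1508
So 1508·(-223) ≡ 1 (mod 2115), giving 1508⁻¹ ≡ 1892.
x ≡ 1508⁻¹·416 ≡ 1892·416 ≡ 292 (mod 2115).

292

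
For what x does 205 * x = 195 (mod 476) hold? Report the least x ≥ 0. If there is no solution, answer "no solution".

59

First find gcd(205, 476):
476 = 2×205 + 66
205 = 3×66 + 7
66 = 9×7 + 3
7 = 2×3 + 1
3 = 3×1 + 0
gcd = 1, so a unique solution mod 476 exists.
Back-substitute for the Bézout coefficients:
1 = 7 − 2·3
1 = −2·66 + 19·7
1 = 19·205 − 59·66
1 = −59·476 + 137·205
So 205·(137) ≡ 1 (mod 476), giving 205⁻¹ ≡ 137.
x ≡ 205⁻¹·195 ≡ 137·195 ≡ 59 (mod 476).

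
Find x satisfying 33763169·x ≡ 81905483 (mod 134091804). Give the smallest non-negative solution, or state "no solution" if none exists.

First find gcd(33763169, 134091804):
134091804 = 3*33763169 + 32802297
33763169 = 1*32802297 + 960872
32802297 = 34*960872 + 132649
960872 = 7*132649 + 32329
132649 = 4*32329 + 3333
32329 = 9*3333 + 2332
3333 = 1*2332 + 1001
2332 = 2*1001 + 330
1001 = 3*330 + 11
330 = 30*11 + 0
gcd = 11 and 11 | 81905483, so solutions exist. Divide through by 11: 3069379x ≡ 7445953 (mod 12190164).
Now find 3069379⁻¹ mod 12190164:
12190164 = 3×3069379 + 2982027
3069379 = 1×2982027 + 87352
2982027 = 34×87352 + 12059
87352 = 7×12059 + 2939
12059 = 4×2939 + 303
2939 = 9×303 + 212
303 = 1×212 + 91
212 = 2×91 + 30
91 = 3×30 + 1
30 = 30×1 + 0
Back-substitute:
1 = 91 − 3·30
1 = −3·212 + 7·91
1 = 7·303 − 10·212
1 = −10·2939 + 97·303
1 = 97·12059 − 398·2939
1 = −398·87352 + 2883·12059
1 = 2883·2982027 − 98420·87352
1 = −98420·3069379 + 101303·2982027
1 = 101303·12190164 − 402329·3069379
So 3069379·(-402329) ≡ 1 (mod 12190164), i.e. 3069379⁻¹ ≡ 11787835.
Then x ≡ 11787835·7445953 ≡ 9978463 (mod 12190164); the smallest non-negative solution is x = 9978463.

9978463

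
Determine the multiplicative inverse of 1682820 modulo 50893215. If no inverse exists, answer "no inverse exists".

Euclidean algorithm on 50893215, 1682820:
50893215 = 30*1682820 + 408615
1682820 = 4*408615 + 48360
408615 = 8*48360 + 21735
48360 = 2*21735 + 4890
21735 = 4*4890 + 2175
4890 = 2*2175 + 540
2175 = 4*540 + 15
540 = 36*15 + 0
Since gcd = 15 > 1, 1682820 is not a unit mod 50893215.

no inverse exists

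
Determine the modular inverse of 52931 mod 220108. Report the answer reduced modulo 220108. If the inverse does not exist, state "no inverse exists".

Apply the Euclidean algorithm to 220108 and 52931:
220108 = 4·52931 + 8384
52931 = 6·8384 + 2627
8384 = 3·2627 + 503
2627 = 5·503 + 112
503 = 4·112 + 55
112 = 2·55 + 2
55 = 27·2 + 1
2 = 2·1 + 0
The gcd is 1. Working backward:
1 = 55 − 27·2
1 = −27·112 + 55·55
1 = 55·503 − 247·112
1 = −247·2627 + 1290·503
1 = 1290·8384 − 4117·2627
1 = −4117·52931 + 25992·8384
1 = 25992·220108 − 108085·52931
Hence 52931⁻¹ ≡ -108085 ≡ 112023 (mod 220108).

112023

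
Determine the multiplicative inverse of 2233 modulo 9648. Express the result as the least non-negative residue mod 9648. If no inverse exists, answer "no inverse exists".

Apply the Euclidean algorithm to 9648 and 2233:
9648 = 4*2233 + 716
2233 = 3*716 + 85
716 = 8*85 + 36
85 = 2*36 + 13
36 = 2*13 + 10
13 = 1*10 + 3
10 = 3*3 + 1
3 = 3*1 + 0
Since gcd(2233, 9648) = 1, back-substitute to write 1 as a combination:
1 = 10 − 3·3
1 = −3·13 + 4·10
1 = 4·36 − 11·13
1 = −11·85 + 26·36
1 = 26·716 − 219·85
1 = −219·2233 + 683·716
1 = 683·9648 − 2951·2233
Hence 2233⁻¹ ≡ -2951 ≡ 6697 (mod 9648).

6697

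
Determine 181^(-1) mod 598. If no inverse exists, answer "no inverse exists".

Apply the Euclidean algorithm to 598 and 181:
598 = 3*181 + 55
181 = 3*55 + 16
55 = 3*16 + 7
16 = 2*7 + 2
7 = 3*2 + 1
2 = 2*1 + 0
Since gcd(181, 598) = 1, back-substitute to write 1 as a combination:
1 = 7 − 3·2
1 = −3·16 + 7·7
1 = 7·55 − 24·16
1 = −24·181 + 79·55
1 = 79·598 − 261·181
Thus 181·(-261) ≡ 1 (mod 598); reducing, -261 mod 598 = 337.

337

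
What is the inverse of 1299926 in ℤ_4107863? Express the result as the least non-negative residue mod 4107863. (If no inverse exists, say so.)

135741

gcd(4107863, 1299926) by repeated division:
4107863 = 3*1299926 + 208085
1299926 = 6*208085 + 51416
208085 = 4*51416 + 2421
51416 = 21*2421 + 575
2421 = 4*575 + 121
575 = 4*121 + 91
121 = 1*91 + 30
91 = 3*30 + 1
30 = 30*1 + 0
The gcd is 1. Working backward:
1 = 91 − 3·30
1 = −3·121 + 4·91
1 = 4·575 − 19·121
1 = −19·2421 + 80·575
1 = 80·51416 − 1699·2421
1 = −1699·208085 + 6876·51416
1 = 6876·1299926 − 42955·208085
1 = −42955·4107863 + 135741·1299926
So 1299926·135741 ≡ 1 (mod 4107863).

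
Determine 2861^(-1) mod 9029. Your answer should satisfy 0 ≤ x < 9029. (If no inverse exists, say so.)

Run Euclid on (9029, 2861):
9029 = 3×2861 + 446
2861 = 6×446 + 185
446 = 2×185 + 76
185 = 2×76 + 33
76 = 2×33 + 10
33 = 3×10 + 3
10 = 3×3 + 1
3 = 3×1 + 0
Since gcd(2861, 9029) = 1, back-substitute to write 1 as a combination:
1 = 10 − 3·3
1 = −3·33 + 10·10
1 = 10·76 − 23·33
1 = −23·185 + 56·76
1 = 56·446 − 135·185
1 = −135·2861 + 866·446
1 = 866·9029 − 2733·2861
Thus 2861·(-2733) ≡ 1 (mod 9029); reducing, -2733 mod 9029 = 6296.

6296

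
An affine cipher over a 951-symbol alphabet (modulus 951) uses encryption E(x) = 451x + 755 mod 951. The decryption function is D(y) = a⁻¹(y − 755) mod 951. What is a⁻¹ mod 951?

Apply the Euclidean algorithm to 951 and 451:
951 = 2×451 + 49
451 = 9×49 + 10
49 = 4×10 + 9
10 = 1×9 + 1
9 = 9×1 + 0
The gcd is 1. Working backward:
1 = 10 − 9
1 = −49 + 5·10
1 = 5·451 − 46·49
1 = −46·951 + 97·451
So 451·97 ≡ 1 (mod 951).

97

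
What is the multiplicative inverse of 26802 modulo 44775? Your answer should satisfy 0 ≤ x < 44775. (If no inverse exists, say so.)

Compute gcd(26802, 44775):
44775 = 1*26802 + 17973
26802 = 1*17973 + 8829
17973 = 2*8829 + 315
8829 = 28*315 + 9
315 = 35*9 + 0
The gcd is 9, not 1, hence no inverse exists.

no inverse exists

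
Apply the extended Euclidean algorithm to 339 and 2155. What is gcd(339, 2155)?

Apply Euclid's algorithm to 2155 and 339:
2155 = 6·339 + 121
339 = 2·121 + 97
121 = 1·97 + 24
97 = 4·24 + 1
24 = 24·1 + 0
gcd(339, 2155) = 1.
Express as a combination:
1 = 97 − 4·24
1 = −4·121 + 5·97
1 = 5·339 − 14·121
1 = −14·2155 + 89·339
So 1 = (-14)·2155 + (89)·339.

1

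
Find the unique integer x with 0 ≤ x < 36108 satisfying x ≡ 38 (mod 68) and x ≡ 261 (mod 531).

Write x = 38 + 68·k. Then 68·k ≡ 261 − 38 ≡ 223 (mod 531).
Need 68⁻¹ mod 531. Extended Euclid on (531, 68):
531 = 7×68 + 55
68 = 1×55 + 13
55 = 4×13 + 3
13 = 4×3 + 1
3 = 3×1 + 0
Back-substitute:
1 = 13 − 4·3
1 = −4·55 + 17·13
1 = 17·68 − 21·55
1 = −21·531 + 164·68
68⁻¹ ≡ 164 (mod 531), so k ≡ 164·223 ≡ 464 (mod 531).
x = 38 + 68·464 = 31590.

31590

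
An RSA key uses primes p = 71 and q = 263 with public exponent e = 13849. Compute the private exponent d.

φ(n) = (p−1)(q−1) = 70·262 = 18340.
Need d with 13849·d ≡ 1 (mod 18340). Apply the extended Euclidean algorithm:
18340 = 1*13849 + 4491
13849 = 3*4491 + 376
4491 = 11*376 + 355
376 = 1*355 + 21
355 = 16*21 + 19
21 = 1*19 + 2
19 = 9*2 + 1
2 = 2*1 + 0
Back-substitute:
1 = 19 − 9·2
1 = −9·21 + 10·19
1 = 10·355 − 169·21
1 = −169·376 + 179·355
1 = 179·4491 − 2138·376
1 = −2138·13849 + 6593·4491
1 = 6593·18340 − 8731·13849
So 13849·(-8731) ≡ 1 (mod 18340), hence d ≡ -8731 ≡ 9609 (mod 18340).

9609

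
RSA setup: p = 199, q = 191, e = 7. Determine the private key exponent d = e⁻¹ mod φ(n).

φ(n) = (p−1)(q−1) = 198·190 = 37620.
Need d with 7·d ≡ 1 (mod 37620). Apply the extended Euclidean algorithm:
37620 = 5374×7 + 2
7 = 3×2 + 1
2 = 2×1 + 0
Back-substitute:
1 = 7 − 3·2
1 = −3·37620 + 16123·7
So 7·16123 ≡ 1 (mod 37620), hence d = 16123.

16123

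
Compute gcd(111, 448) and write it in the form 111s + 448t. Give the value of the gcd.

1

Euclidean algorithm:
448 = 4*111 + 4
111 = 27*4 + 3
4 = 1*3 + 1
3 = 3*1 + 0
gcd(111, 448) = 1.
Back-substituting:
1 = 4 − 3
1 = −111 + 28·4
1 = 28·448 − 113·111
So 1 = (28)·448 + (-113)·111.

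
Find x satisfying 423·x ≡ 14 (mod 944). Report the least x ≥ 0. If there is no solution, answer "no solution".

First find gcd(423, 944):
944 = 2·423 + 98
423 = 4·98 + 31
98 = 3·31 + 5
31 = 6·5 + 1
5 = 5·1 + 0
gcd = 1, so a unique solution mod 944 exists.
Back-substitute for the Bézout coefficients:
1 = 31 − 6·5
1 = −6·98 + 19·31
1 = 19·423 − 82·98
1 = −82·944 + 183·423
So 423·(183) ≡ 1 (mod 944), giving 423⁻¹ ≡ 183.
x ≡ 423⁻¹·14 ≡ 183·14 ≡ 674 (mod 944).

674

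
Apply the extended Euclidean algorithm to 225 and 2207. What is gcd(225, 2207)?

Repeated division:
2207 = 9·225 + 182
225 = 1·182 + 43
182 = 4·43 + 10
43 = 4·10 + 3
10 = 3·3 + 1
3 = 3·1 + 0
gcd(225, 2207) = 1.
Back-substituting:
1 = 10 − 3·3
1 = −3·43 + 13·10
1 = 13·182 − 55·43
1 = −55·225 + 68·182
1 = 68·2207 − 667·225
So 1 = (68)·2207 + (-667)·225.

1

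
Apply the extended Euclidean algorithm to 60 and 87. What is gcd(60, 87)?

3

Repeated division:
87 = 1·60 + 27
60 = 2·27 + 6
27 = 4·6 + 3
6 = 2·3 + 0
gcd(60, 87) = 3.
Express as a combination:
3 = 27 − 4·6
3 = −4·60 + 9·27
3 = 9·87 − 13·60
So 3 = (9)·87 + (-13)·60.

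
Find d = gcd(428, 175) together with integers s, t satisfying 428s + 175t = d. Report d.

Repeated division:
428 = 2×175 + 78
175 = 2×78 + 19
78 = 4×19 + 2
19 = 9×2 + 1
2 = 2×1 + 0
gcd(428, 175) = 1.
Express as a combination:
1 = 19 − 9·2
1 = −9·78 + 37·19
1 = 37·175 − 83·78
1 = −83·428 + 203·175
So 1 = (-83)·428 + (203)·175.

1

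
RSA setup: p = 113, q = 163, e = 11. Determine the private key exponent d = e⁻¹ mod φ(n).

φ(n) = (p−1)(q−1) = 112·162 = 18144.
Need d with 11·d ≡ 1 (mod 18144). Apply the extended Euclidean algorithm:
18144 = 1649×11 + 5
11 = 2×5 + 1
5 = 5×1 + 0
Back-substitute:
1 = 11 − 2·5
1 = −2·18144 + 3299·11
So 11·3299 ≡ 1 (mod 18144), hence d = 3299.

3299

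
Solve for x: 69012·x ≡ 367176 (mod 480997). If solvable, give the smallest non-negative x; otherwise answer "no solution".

First find gcd(69012, 480997):
480997 = 6·69012 + 66925
69012 = 1·66925 + 2087
66925 = 32·2087 + 141
2087 = 14·141 + 113
141 = 1·113 + 28
113 = 4·28 + 1
28 = 28·1 + 0
gcd = 1, so a unique solution mod 480997 exists.
Back-substitute for the Bézout coefficients:
1 = 113 − 4·28
1 = −4·141 + 5·113
1 = 5·2087 − 74·141
1 = −74·66925 + 2373·2087
1 = 2373·69012 − 2447·66925
1 = −2447·480997 + 17055·69012
So 69012·(17055) ≡ 1 (mod 480997), giving 69012⁻¹ ≡ 17055.
x ≡ 69012⁻¹·367176 ≡ 17055·367176 ≡ 86737 (mod 480997).

86737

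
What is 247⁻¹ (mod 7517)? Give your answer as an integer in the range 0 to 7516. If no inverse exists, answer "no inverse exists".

Extended Euclidean algorithm:
7517 = 30*247 + 107
247 = 2*107 + 33
107 = 3*33 + 8
33 = 4*8 + 1
8 = 8*1 + 0
Since gcd(247, 7517) = 1, back-substitute to write 1 as a combination:
1 = 33 − 4·8
1 = −4·107 + 13·33
1 = 13·247 − 30·107
1 = −30·7517 + 913·247
So 247·913 ≡ 1 (mod 7517).

913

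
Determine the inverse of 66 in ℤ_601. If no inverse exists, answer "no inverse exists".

Apply the Euclidean algorithm to 601 and 66:
601 = 9·66 + 7
66 = 9·7 + 3
7 = 2·3 + 1
3 = 3·1 + 0
gcd = 1, so the inverse exists. Back-substitute:
1 = 7 − 2·3
1 = −2·66 + 19·7
1 = 19·601 − 173·66
Thus 66·(-173) ≡ 1 (mod 601); reducing, -173 mod 601 = 428.

428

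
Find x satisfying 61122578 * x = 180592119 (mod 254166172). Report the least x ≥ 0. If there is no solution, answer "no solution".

gcd(61122578, 254166172):
254166172 = 4·61122578 + 9675860
61122578 = 6·9675860 + 3067418
9675860 = 3·3067418 + 473606
3067418 = 6·473606 + 225782
473606 = 2·225782 + 22042
225782 = 10·22042 + 5362
22042 = 4·5362 + 594
5362 = 9·594 + 16
594 = 37·16 + 2
16 = 8·2 + 0
gcd = 2, but 2 ∤ 180592119, so the congruence has no solution.

no solution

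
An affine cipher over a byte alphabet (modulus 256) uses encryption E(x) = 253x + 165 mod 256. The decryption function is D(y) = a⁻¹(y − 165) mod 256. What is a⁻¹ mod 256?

85

Apply the Euclidean algorithm to 256 and 253:
256 = 1*253 + 3
253 = 84*3 + 1
3 = 3*1 + 0
gcd = 1, so the inverse exists. Back-substitute:
1 = 253 − 84·3
1 = −84·256 + 85·253
So 253·85 ≡ 1 (mod 256).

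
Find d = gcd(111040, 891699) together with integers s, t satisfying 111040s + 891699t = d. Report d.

1

Euclidean algorithm:
891699 = 8·111040 + 3379
111040 = 32·3379 + 2912
3379 = 1·2912 + 467
2912 = 6·467 + 110
467 = 4·110 + 27
110 = 4·27 + 2
27 = 13·2 + 1
2 = 2·1 + 0
gcd(111040, 891699) = 1.
Express as a combination:
1 = 27 − 13·2
1 = −13·110 + 53·27
1 = 53·467 − 225·110
1 = −225·2912 + 1403·467
1 = 1403·3379 − 1628·2912
1 = −1628·111040 + 53499·3379
1 = 53499·891699 − 429620·111040
So 1 = (53499)·891699 + (-429620)·111040.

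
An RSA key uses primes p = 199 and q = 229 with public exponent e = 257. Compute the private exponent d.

φ(n) = (p−1)(q−1) = 198·228 = 45144.
Need d with 257·d ≡ 1 (mod 45144). Apply the extended Euclidean algorithm:
45144 = 175×257 + 169
257 = 1×169 + 88
169 = 1×88 + 81
88 = 1×81 + 7
81 = 11×7 + 4
7 = 1×4 + 3
4 = 1×3 + 1
3 = 3×1 + 0
Back-substitute:
1 = 4 − 3
1 = −7 + 2·4
1 = 2·81 − 23·7
1 = −23·88 + 25·81
1 = 25·169 − 48·88
1 = −48·257 + 73·169
1 = 73·45144 − 12823·257
So 257·(-12823) ≡ 1 (mod 45144), hence d ≡ -12823 ≡ 32321 (mod 45144).

32321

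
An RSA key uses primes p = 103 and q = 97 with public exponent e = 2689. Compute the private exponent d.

193

φ(n) = (p−1)(q−1) = 102·96 = 9792.
Need d with 2689·d ≡ 1 (mod 9792). Apply the extended Euclidean algorithm:
9792 = 3·2689 + 1725
2689 = 1·1725 + 964
1725 = 1·964 + 761
964 = 1·761 + 203
761 = 3·203 + 152
203 = 1·152 + 51
152 = 2·51 + 50
51 = 1·50 + 1
50 = 50·1 + 0
Back-substitute:
1 = 51 − 50
1 = −152 + 3·51
1 = 3·203 − 4·152
1 = −4·761 + 15·203
1 = 15·964 − 19·761
1 = −19·1725 + 34·964
1 = 34·2689 − 53·1725
1 = −53·9792 + 193·2689
So 2689·193 ≡ 1 (mod 9792), hence d = 193.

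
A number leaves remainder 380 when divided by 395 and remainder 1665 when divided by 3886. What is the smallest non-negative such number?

487415

Write x = 380 + 395·k. Then 395·k ≡ 1665 − 380 ≡ 1285 (mod 3886).
Need 395⁻¹ mod 3886. Extended Euclid on (3886, 395):
3886 = 9*395 + 331
395 = 1*331 + 64
331 = 5*64 + 11
64 = 5*11 + 9
11 = 1*9 + 2
9 = 4*2 + 1
2 = 2*1 + 0
Back-substitute:
1 = 9 − 4·2
1 = −4·11 + 5·9
1 = 5·64 − 29·11
1 = −29·331 + 150·64
1 = 150·395 − 179·331
1 = −179·3886 + 1761·395
395⁻¹ ≡ 1761 (mod 3886), so k ≡ 1761·1285 ≡ 1233 (mod 3886).
x = 380 + 395·1233 = 487415.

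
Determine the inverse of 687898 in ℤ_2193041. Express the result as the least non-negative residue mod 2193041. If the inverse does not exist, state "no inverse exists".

Run Euclid on (2193041, 687898):
2193041 = 3·687898 + 129347
687898 = 5·129347 + 41163
129347 = 3·41163 + 5858
41163 = 7·5858 + 157
5858 = 37·157 + 49
157 = 3·49 + 10
49 = 4·10 + 9
10 = 1·9 + 1
9 = 9·1 + 0
gcd = 1, so the inverse exists. Back-substitute:
1 = 10 − 9
1 = −49 + 5·10
1 = 5·157 − 16·49
1 = −16·5858 + 597·157
1 = 597·41163 − 4195·5858
1 = −4195·129347 + 13182·41163
1 = 13182·687898 − 70105·129347
1 = −70105·2193041 + 223497·687898
So 687898·223497 ≡ 1 (mod 2193041).

223497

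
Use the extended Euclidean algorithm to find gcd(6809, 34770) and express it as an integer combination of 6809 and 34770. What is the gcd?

Repeated division:
34770 = 5*6809 + 725
6809 = 9*725 + 284
725 = 2*284 + 157
284 = 1*157 + 127
157 = 1*127 + 30
127 = 4*30 + 7
30 = 4*7 + 2
7 = 3*2 + 1
2 = 2*1 + 0
gcd(6809, 34770) = 1.
Back-substituting:
1 = 7 − 3·2
1 = −3·30 + 13·7
1 = 13·127 − 55·30
1 = −55·157 + 68·127
1 = 68·284 − 123·157
1 = −123·725 + 314·284
1 = 314·6809 − 2949·725
1 = −2949·34770 + 15059·6809
So 1 = (-2949)·34770 + (15059)·6809.

1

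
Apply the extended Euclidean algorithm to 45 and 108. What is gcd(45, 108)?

9

Apply Euclid's algorithm to 108 and 45:
108 = 2*45 + 18
45 = 2*18 + 9
18 = 2*9 + 0
gcd(45, 108) = 9.
Back-substituting:
9 = 45 − 2·18
9 = −2·108 + 5·45
So 9 = (-2)·108 + (5)·45.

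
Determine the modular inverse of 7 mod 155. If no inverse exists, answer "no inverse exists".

133

Apply the Euclidean algorithm to 155 and 7:
155 = 22*7 + 1
7 = 7*1 + 0
gcd = 1, so the inverse exists. Back-substitute:
1 = 155 − 22·7
Hence 7⁻¹ ≡ -22 ≡ 133 (mod 155).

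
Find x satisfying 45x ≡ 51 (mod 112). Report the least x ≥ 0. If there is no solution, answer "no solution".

31

First find gcd(45, 112):
112 = 2·45 + 22
45 = 2·22 + 1
22 = 22·1 + 0
gcd = 1, so a unique solution mod 112 exists.
Back-substitute for the Bézout coefficients:
1 = 45 − 2·22
1 = −2·112 + 5·45
So 45·(5) ≡ 1 (mod 112), giving 45⁻¹ ≡ 5.
x ≡ 45⁻¹·51 ≡ 5·51 ≡ 31 (mod 112).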